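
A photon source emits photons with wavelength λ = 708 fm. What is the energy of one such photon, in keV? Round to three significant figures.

1750 keV

Use h = 6.62607015e-34 J·s, c = 2.99792458e8 m/s, 1 eV = 1.602176634e-19 J.
Convert to SI: λ = 708 fm = 7.08e-13 m.
For a photon E = hc/λ, so E = 2.806e-13 J.
Converting to keV: E = 1751 keV ≈ 1750 keV.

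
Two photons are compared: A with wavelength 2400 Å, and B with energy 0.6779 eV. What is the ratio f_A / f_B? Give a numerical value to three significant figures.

f_A = 1.249e15 Hz (from wavelength = 2400 Å, via f = c/λ).
f_B = 1.639e14 Hz (from energy = 0.6779 eV, via f = E/h).
Ratio = 1.249e15 / 1.639e14 = 7.62.

7.62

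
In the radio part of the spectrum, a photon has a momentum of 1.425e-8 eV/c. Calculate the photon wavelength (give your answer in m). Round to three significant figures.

87.0 m

In SI units: p = 1.425e-8 eV/c = 7.6156e-36 kg·m/s.
The photon relation is λ = h/p, giving λ = 87.01 m.
So λ ≈ 87.0 m.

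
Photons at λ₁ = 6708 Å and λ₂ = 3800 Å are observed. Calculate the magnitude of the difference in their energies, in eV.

Using E = hc/λ: E₁ = 2.9613e-19 J, E₂ = 5.2275e-19 J.
|ΔE| = |2.9613e-19 − 5.2275e-19| = 2.27e-19 J = 1.41 eV.

1.41 eV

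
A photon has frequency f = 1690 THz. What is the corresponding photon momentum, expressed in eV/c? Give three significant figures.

6.99 eV/c

(h = 6.62607015e-34 J·s, c = 2.99792458e8 m/s, 1 eV = 1.602176634e-19 J.)
Convert to SI: f = 1690 THz = 1.69e15 Hz.
For a photon p = hf/c, so p = 3.735e-27 kg·m/s.
Converting to eV/c: p = 6.989 eV/c ≈ 6.99 eV/c.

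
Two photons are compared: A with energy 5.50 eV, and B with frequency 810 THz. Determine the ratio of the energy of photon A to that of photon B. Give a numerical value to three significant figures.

E_A = 8.812e-19 J (from energy = 5.50 eV, via E given directly).
E_B = 5.367e-19 J (from frequency = 810 THz, via E = hf).
Ratio = 8.812e-19 / 5.367e-19 = 1.64.

1.64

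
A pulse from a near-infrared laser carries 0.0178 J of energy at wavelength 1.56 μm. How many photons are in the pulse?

1.40e17 photons

Per-photon energy: E = 1.273e-19 J (from wavelength = 1.56 μm).
N = E_total / E_photon = 0.0178 J / 1.273e-19 J = 1.40e17.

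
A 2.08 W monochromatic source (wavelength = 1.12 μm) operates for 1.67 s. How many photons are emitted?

1.96 × 10^19 photons

Total energy: E_total = P·t = 2.08 × 1.67 = 3.474 J.
Per-photon energy: E = 1.774 × 10^-19 J.
N = E_total / E_photon = 1.96 × 10^19.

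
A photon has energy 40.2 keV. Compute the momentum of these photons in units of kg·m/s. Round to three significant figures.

Take c = 2.99792458 × 10^8 m/s, 1 eV = 1.602176634 × 10^-19 J.
First convert: E = 40.2 keV = 6.4408 × 10^-15 J.
For a photon p = E/c, so p = 2.148 × 10^-23 kg·m/s.
So p ≈ 2.15 × 10^-23 kg·m/s.

2.15 × 10^-23 kg·m/s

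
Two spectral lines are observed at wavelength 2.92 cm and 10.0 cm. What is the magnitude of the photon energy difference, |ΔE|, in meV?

0.0301 meV

Using E = hc/λ: E₁ = 6.803e-24 J, E₂ = 1.986e-24 J.
|ΔE| = |6.803e-24 − 1.986e-24| = 4.82e-24 J = 0.0301 meV.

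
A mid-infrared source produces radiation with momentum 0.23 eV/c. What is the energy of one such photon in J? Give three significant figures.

In SI units: p = 0.23 eV/c = 1.2292·10^-28 kg·m/s.
For a photon E = pc, so E = 3.685·10^-20 J.
So E ≈ 3.69·10^-20 J.

3.69·10^-20 J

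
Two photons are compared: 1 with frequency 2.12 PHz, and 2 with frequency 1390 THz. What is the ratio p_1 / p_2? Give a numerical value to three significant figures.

1.53

p_1 = 4.686·10^-27 kg·m/s (from frequency = 2.12 PHz, via p = hf/c).
p_2 = 3.072·10^-27 kg·m/s (from frequency = 1390 THz, via p = hf/c).
Ratio = 4.686·10^-27 / 3.072·10^-27 = 1.53.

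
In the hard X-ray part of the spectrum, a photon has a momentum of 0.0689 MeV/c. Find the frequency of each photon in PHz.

Use h = 6.62607015e-34 J·s, c = 2.99792458e8 m/s, 1 eV = 1.602176634e-19 J.
Convert to SI: p = 0.0689 MeV/c = 3.6822e-23 kg·m/s.
The photon relation is f = pc/h, giving f = 1.666e19 Hz.
Converting to PHz: f = 16660 PHz ≈ 1.67e4 PHz.

1.67e4 PHz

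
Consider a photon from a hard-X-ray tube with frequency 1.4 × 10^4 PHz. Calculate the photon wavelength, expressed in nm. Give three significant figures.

0.0214 nm

In SI units: f = 1.4 × 10^4 PHz = 1.4 × 10^19 Hz.
Apply λ = c/f: λ = 2.141 × 10^-11 m.
Converting to nm: λ = 0.02141 nm ≈ 0.0214 nm.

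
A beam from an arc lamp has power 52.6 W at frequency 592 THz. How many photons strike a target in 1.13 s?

Total energy: E_total = P·t = 52.6 × 1.13 = 59.44 J.
Per-photon energy: E = 3.923e-19 J.
N = E_total / E_photon = 1.52e20.

1.52e20 photons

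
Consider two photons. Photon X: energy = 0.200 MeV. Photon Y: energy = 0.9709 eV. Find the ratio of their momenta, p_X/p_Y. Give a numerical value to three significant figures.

p_X = 1.069 × 10^-22 kg·m/s (from energy = 0.200 MeV, via p = E/c).
p_Y = 5.189 × 10^-28 kg·m/s (from energy = 0.9709 eV, via p = E/c).
Ratio = 1.069 × 10^-22 / 5.189 × 10^-28 = 2.06 × 10^5.

2.06 × 10^5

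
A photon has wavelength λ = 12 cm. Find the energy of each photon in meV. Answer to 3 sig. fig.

In SI units: λ = 12 cm = 0.12 m.
Since E = hc/λ for a photon, E = 1.655 × 10^-24 J.
Converting to meV: E = 0.01033 meV ≈ 0.0103 meV.

0.0103 meV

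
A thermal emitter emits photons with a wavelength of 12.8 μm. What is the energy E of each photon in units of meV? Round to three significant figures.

96.9 meV

First convert: λ = 12.8 μm = 1.28e-5 m.
Apply E = hc/λ: E = 1.552e-20 J.
Converting to meV: E = 96.86 meV ≈ 96.9 meV.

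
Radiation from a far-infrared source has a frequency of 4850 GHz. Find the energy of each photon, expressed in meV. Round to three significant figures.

Use h = 6.62607015 × 10^-34 J·s, 1 eV = 1.602176634 × 10^-19 J.
Convert to SI: f = 4850 GHz = 4.85 × 10^12 Hz.
Since E = hf for a photon, E = 3.214 × 10^-21 J.
Converting to meV: E = 20.06 meV ≈ 20.1 meV.

20.1 meV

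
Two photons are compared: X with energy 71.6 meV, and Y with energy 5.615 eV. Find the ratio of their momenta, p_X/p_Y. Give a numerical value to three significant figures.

p_X = 3.827·10^-29 kg·m/s (from energy = 71.6 meV, via p = E/c).
p_Y = 3.001·10^-27 kg·m/s (from energy = 5.615 eV, via p = E/c).
Ratio = 3.827·10^-29 / 3.001·10^-27 = 0.0128.

0.0128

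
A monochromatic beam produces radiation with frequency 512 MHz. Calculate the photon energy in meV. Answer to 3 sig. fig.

First convert: f = 512 MHz = 5.12·10^8 Hz.
Apply E = hf: E = 3.393·10^-25 J.
Converting to meV: E = 0.002117 meV ≈ 2.12·10^-3 meV.

2.12·10^-3 meV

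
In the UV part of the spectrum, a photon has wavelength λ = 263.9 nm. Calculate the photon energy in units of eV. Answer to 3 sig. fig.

4.70 eV

(h = 6.62607015·10^-34 J·s, c = 2.99792458·10^8 m/s, 1 eV = 1.602176634·10^-19 J.)
First convert: λ = 263.9 nm = 2.639·10^-7 m.
The photon relation is E = hc/λ, giving E = 7.527·10^-19 J.
Converting to eV: E = 4.698 eV ≈ 4.70 eV.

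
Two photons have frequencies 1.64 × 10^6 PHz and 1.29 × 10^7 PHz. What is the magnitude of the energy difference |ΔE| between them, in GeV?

0.0466 GeV

Using E = hf: E₁ = 1.087 × 10^-12 J, E₂ = 8.548 × 10^-12 J.
|ΔE| = |1.087 × 10^-12 − 8.548 × 10^-12| = 7.46 × 10^-12 J = 0.0466 GeV.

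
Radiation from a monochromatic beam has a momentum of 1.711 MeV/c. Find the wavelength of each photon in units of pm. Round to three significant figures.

First convert: p = 1.711 MeV/c = 9.1441·10^-22 kg·m/s.
For a photon λ = h/p, so λ = 7.246·10^-13 m.
Converting to pm: λ = 0.7246 pm ≈ 0.725 pm.

0.725 pm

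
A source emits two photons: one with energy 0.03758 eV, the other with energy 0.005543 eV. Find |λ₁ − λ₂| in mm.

Using λ = hc/E: λ₁ = 3.2992e-5 m, λ₂ = 2.2368e-4 m.
|Δλ| = |3.2992e-5 − 2.2368e-4| = 1.91e-4 m = 0.191 mm.

0.191 mm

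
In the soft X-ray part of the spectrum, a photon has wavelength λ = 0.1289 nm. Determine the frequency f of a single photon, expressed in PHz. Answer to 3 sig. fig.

In SI units: λ = 0.1289 nm = 1.289e-10 m.
The photon relation is f = c/λ, giving f = 2.326e18 Hz.
Converting to PHz: f = 2326 PHz ≈ 2330 PHz.

2330 PHz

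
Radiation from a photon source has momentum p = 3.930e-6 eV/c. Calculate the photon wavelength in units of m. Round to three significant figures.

(h = 6.62607015e-34 J·s, c = 2.99792458e8 m/s, 1 eV = 1.602176634e-19 J.)
First convert: p = 3.930e-6 eV/c = 2.1003e-33 kg·m/s.
The photon relation is λ = h/p, giving λ = 0.3155 m.
So λ ≈ 0.315 m.

0.315 m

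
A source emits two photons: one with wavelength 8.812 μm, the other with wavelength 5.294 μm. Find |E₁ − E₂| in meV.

Using E = hc/λ: E₁ = 2.2543·10^-20 J, E₂ = 3.7523·10^-20 J.
|ΔE| = |2.2543·10^-20 − 3.7523·10^-20| = 1.50·10^-20 J = 93.5 meV.

93.5 meV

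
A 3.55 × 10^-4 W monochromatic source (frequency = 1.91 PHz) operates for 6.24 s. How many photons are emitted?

Total energy: E_total = P·t = 3.55 × 10^-4 × 6.24 = 0.002215 J.
Per-photon energy: E = 1.266 × 10^-18 J.
N = E_total / E_photon = 1.75 × 10^15.

1.75 × 10^15 photons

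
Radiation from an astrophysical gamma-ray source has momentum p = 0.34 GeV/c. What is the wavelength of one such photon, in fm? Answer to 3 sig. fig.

Take h = 6.62607015·10^-34 J·s, c = 2.99792458·10^8 m/s, 1 eV = 1.602176634·10^-19 J.
In SI units: p = 0.34 GeV/c = 1.8171·10^-19 kg·m/s.
Since λ = h/p for a photon, λ = 3.647·10^-15 m.
Converting to fm: λ = 3.647 fm ≈ 3.65 fm.

3.65 fm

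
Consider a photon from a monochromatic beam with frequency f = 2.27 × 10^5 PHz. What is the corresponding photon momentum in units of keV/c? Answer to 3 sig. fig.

939 keV/c

Use h = 6.62607015 × 10^-34 J·s, c = 2.99792458 × 10^8 m/s, 1 eV = 1.602176634 × 10^-19 J.
In SI units: f = 2.27 × 10^5 PHz = 2.27 × 10^20 Hz.
Since p = hf/c for a photon, p = 5.017 × 10^-22 kg·m/s.
Converting to keV/c: p = 938.8 keV/c ≈ 939 keV/c.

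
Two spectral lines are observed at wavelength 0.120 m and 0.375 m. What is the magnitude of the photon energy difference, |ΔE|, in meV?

7.03e-3 meV

Using E = hc/λ: E₁ = 1.655e-24 J, E₂ = 5.297e-25 J.
|ΔE| = |1.655e-24 − 5.297e-25| = 1.13e-24 J = 7.03e-3 meV.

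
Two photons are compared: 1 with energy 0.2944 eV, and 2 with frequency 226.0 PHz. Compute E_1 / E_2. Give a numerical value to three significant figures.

E_1 = 4.717e-20 J (from energy = 0.2944 eV, via E given directly).
E_2 = 1.497e-16 J (from frequency = 226.0 PHz, via E = hf).
Ratio = 4.717e-20 / 1.497e-16 = 3.15e-4.

3.15e-4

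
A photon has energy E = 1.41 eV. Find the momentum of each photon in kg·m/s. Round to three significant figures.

Convert to SI: E = 1.41 eV = 2.2591 × 10^-19 J.
Since p = E/c for a photon, p = 7.535 × 10^-28 kg·m/s.
So p ≈ 7.54 × 10^-28 kg·m/s.

7.54 × 10^-28 kg·m/s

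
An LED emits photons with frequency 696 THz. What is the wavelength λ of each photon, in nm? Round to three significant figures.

431 nm

Take c = 2.99792458e8 m/s.
In SI units: f = 696 THz = 6.96e14 Hz.
For a photon λ = c/f, so λ = 4.307e-7 m.
Converting to nm: λ = 430.7 nm ≈ 431 nm.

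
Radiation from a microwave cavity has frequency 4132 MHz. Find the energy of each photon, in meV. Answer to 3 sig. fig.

0.0171 meV

Convert to SI: f = 4132 MHz = 4.132 × 10^9 Hz.
The photon relation is E = hf, giving E = 2.738 × 10^-24 J.
Converting to meV: E = 0.01709 meV ≈ 0.0171 meV.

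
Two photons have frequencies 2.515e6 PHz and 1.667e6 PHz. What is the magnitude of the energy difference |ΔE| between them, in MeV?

3.51 MeV

Using E = hf: E₁ = 1.6665e-12 J, E₂ = 1.1046e-12 J.
|ΔE| = |1.6665e-12 − 1.1046e-12| = 5.62e-13 J = 3.51 MeV.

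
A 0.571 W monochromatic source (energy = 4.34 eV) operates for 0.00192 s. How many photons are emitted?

1.58 × 10^15 photons

Total energy: E_total = P·t = 0.571 × 0.00192 = 0.001096 J.
Per-photon energy: E = 6.953 × 10^-19 J.
N = E_total / E_photon = 1.58 × 10^15.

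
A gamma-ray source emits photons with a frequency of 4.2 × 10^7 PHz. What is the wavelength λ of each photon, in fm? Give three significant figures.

In SI units: f = 4.2 × 10^7 PHz = 4.2 × 10^22 Hz.
Since λ = c/f for a photon, λ = 7.138 × 10^-15 m.
Converting to fm: λ = 7.138 fm ≈ 7.14 fm.

7.14 fm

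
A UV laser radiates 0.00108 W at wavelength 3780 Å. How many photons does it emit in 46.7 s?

9.60e16 photons

Total energy: E_total = P·t = 0.00108 × 46.7 = 0.05044 J.
Per-photon energy: E = 5.255e-19 J.
N = E_total / E_photon = 9.60e16.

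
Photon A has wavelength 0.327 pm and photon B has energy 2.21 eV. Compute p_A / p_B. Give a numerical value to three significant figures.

p_A = 2.026 × 10^-21 kg·m/s (from wavelength = 0.327 pm, via p = h/λ).
p_B = 1.181 × 10^-27 kg·m/s (from energy = 2.21 eV, via p = E/c).
Ratio = 2.026 × 10^-21 / 1.181 × 10^-27 = 1.72 × 10^6.

1.72 × 10^6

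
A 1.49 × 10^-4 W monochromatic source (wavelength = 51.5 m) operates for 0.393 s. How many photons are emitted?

1.52 × 10^22 photons

Total energy: E_total = P·t = 1.49 × 10^-4 × 0.393 = 5.856 × 10^-5 J.
Per-photon energy: E = 3.857 × 10^-27 J.
N = E_total / E_photon = 1.52 × 10^22.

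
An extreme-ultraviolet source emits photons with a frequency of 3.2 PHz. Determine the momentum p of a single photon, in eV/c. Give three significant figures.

Use h = 6.62607015e-34 J·s, c = 2.99792458e8 m/s, 1 eV = 1.602176634e-19 J.
In SI units: f = 3.2 PHz = 3.2e15 Hz.
Since p = hf/c for a photon, p = 7.073e-27 kg·m/s.
Converting to eV/c: p = 13.23 eV/c ≈ 13.2 eV/c.

13.2 eV/c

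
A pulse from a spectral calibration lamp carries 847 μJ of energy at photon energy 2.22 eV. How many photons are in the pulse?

Per-photon energy: E = 3.557e-19 J (from energy = 2.22 eV).
N = E_total / E_photon = 8.47e-4 J / 3.557e-19 J = 2.38e15.

2.38e15 photons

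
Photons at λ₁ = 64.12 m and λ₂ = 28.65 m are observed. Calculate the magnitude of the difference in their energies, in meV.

2.39 × 10^-5 meV

Using E = hc/λ: E₁ = 3.0980 × 10^-27 J, E₂ = 6.9335 × 10^-27 J.
|ΔE| = |3.0980 × 10^-27 − 6.9335 × 10^-27| = 3.84 × 10^-27 J = 2.39 × 10^-5 meV.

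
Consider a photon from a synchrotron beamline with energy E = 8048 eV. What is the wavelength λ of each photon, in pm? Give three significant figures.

Use h = 6.62607015e-34 J·s, c = 2.99792458e8 m/s, 1 eV = 1.602176634e-19 J.
Convert to SI: E = 8048 eV = 1.2894e-15 J.
The photon relation is λ = hc/E, giving λ = 1.541e-10 m.
Converting to pm: λ = 154.1 pm ≈ 154 pm.

154 pm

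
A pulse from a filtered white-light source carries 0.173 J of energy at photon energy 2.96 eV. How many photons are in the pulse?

Per-photon energy: E = 4.742·10^-19 J (from energy = 2.96 eV).
N = E_total / E_photon = 0.173 J / 4.742·10^-19 J = 3.65·10^17.

3.65·10^17 photons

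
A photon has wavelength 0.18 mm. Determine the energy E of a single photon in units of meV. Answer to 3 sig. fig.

Convert to SI: λ = 0.18 mm = 1.8e-4 m.
Apply E = hc/λ: E = 1.104e-21 J.
Converting to meV: E = 6.888 meV ≈ 6.89 meV.

6.89 meV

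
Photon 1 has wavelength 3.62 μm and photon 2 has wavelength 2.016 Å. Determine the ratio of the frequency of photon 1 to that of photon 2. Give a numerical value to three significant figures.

5.57 × 10^-5

f_1 = 8.282 × 10^13 Hz (from wavelength = 3.62 μm, via f = c/λ).
f_2 = 1.487 × 10^18 Hz (from wavelength = 2.016 Å, via f = c/λ).
Ratio = 8.282 × 10^13 / 1.487 × 10^18 = 5.57 × 10^-5.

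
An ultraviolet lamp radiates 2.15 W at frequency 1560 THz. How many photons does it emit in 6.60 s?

Total energy: E_total = P·t = 2.15 × 6.60 = 14.19 J.
Per-photon energy: E = 1.034e-18 J.
N = E_total / E_photon = 1.37e19.

1.37e19 photons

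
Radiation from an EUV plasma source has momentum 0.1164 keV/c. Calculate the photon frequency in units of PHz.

First convert: p = 0.1164 keV/c = 6.2207e-26 kg·m/s.
Apply f = pc/h: f = 2.815e16 Hz.
Converting to PHz: f = 28.15 PHz ≈ 28.1 PHz.

28.1 PHz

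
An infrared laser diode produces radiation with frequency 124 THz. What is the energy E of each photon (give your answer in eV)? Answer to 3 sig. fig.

0.513 eV

(h = 6.62607015e-34 J·s, 1 eV = 1.602176634e-19 J.)
Convert to SI: f = 124 THz = 1.24e14 Hz.
For a photon E = hf, so E = 8.216e-20 J.
Converting to eV: E = 0.5128 eV ≈ 0.513 eV.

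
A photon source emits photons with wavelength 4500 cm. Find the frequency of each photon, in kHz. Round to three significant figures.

6660 kHz

Take c = 2.99792458e8 m/s.
First convert: λ = 4500 cm = 45 m.
Since f = c/λ for a photon, f = 6.662e6 Hz.
Converting to kHz: f = 6662 kHz ≈ 6660 kHz.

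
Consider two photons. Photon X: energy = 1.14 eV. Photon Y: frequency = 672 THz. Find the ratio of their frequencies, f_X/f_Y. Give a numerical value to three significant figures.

0.410

f_X = 2.757 × 10^14 Hz (from energy = 1.14 eV, via f = E/h).
f_Y = 6.720 × 10^14 Hz (from frequency = 672 THz, via f given directly).
Ratio = 2.757 × 10^14 / 6.720 × 10^14 = 0.410.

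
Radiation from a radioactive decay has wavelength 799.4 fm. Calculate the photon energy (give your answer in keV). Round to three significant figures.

1550 keV

Take h = 6.62607015e-34 J·s, c = 2.99792458e8 m/s, 1 eV = 1.602176634e-19 J.
Convert to SI: λ = 799.4 fm = 7.994e-13 m.
Since E = hc/λ for a photon, E = 2.485e-13 J.
Converting to keV: E = 1551 keV ≈ 1550 keV.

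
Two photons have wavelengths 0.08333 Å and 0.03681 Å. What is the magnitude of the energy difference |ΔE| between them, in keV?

188 keV

Using E = hc/λ: E₁ = 2.3838·10^-14 J, E₂ = 5.3965·10^-14 J.
|ΔE| = |2.3838·10^-14 − 5.3965·10^-14| = 3.01·10^-14 J = 188 keV.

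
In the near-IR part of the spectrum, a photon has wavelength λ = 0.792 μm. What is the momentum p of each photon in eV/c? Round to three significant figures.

First convert: λ = 0.792 μm = 7.92·10^-7 m.
Since p = h/λ for a photon, p = 8.366·10^-28 kg·m/s.
Converting to eV/c: p = 1.565 eV/c ≈ 1.57 eV/c.

1.57 eV/c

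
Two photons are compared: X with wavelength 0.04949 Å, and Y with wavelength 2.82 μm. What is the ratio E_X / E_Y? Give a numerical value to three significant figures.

E_X = 4.014·10^-14 J (from wavelength = 0.04949 Å, via E = hc/λ).
E_Y = 7.044·10^-20 J (from wavelength = 2.82 μm, via E = hc/λ).
Ratio = 4.014·10^-14 / 7.044·10^-20 = 5.70·10^5.

5.70·10^5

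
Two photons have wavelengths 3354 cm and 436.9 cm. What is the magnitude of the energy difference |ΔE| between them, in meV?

Using E = hc/λ: E₁ = 5.9226e-27 J, E₂ = 4.5467e-26 J.
|ΔE| = |5.9226e-27 − 4.5467e-26| = 3.95e-26 J = 2.47e-4 meV.

2.47e-4 meV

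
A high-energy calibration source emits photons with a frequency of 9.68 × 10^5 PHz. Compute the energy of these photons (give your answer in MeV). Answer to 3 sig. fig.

Take h = 6.62607015 × 10^-34 J·s, 1 eV = 1.602176634 × 10^-19 J.
First convert: f = 9.68 × 10^5 PHz = 9.68 × 10^20 Hz.
Since E = hf for a photon, E = 6.414 × 10^-13 J.
Converting to MeV: E = 4.003 MeV ≈ 4.00 MeV.

4.00 MeV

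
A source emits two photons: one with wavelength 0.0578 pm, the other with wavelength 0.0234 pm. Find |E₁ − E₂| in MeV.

31.5 MeV

Using E = hc/λ: E₁ = 3.437 × 10^-12 J, E₂ = 8.489 × 10^-12 J.
|ΔE| = |3.437 × 10^-12 − 8.489 × 10^-12| = 5.05 × 10^-12 J = 31.5 MeV.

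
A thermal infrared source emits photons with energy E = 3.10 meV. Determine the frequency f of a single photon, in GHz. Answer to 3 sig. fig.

In SI units: E = 3.10 meV = 4.9667e-22 J.
Apply f = E/h: f = 7.496e11 Hz.
Converting to GHz: f = 749.6 GHz ≈ 750 GHz.

750 GHz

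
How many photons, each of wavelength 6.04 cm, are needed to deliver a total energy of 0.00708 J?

Per-photon energy: E = 3.289 × 10^-24 J (from wavelength = 6.04 cm).
N = E_total / E_photon = 0.00708 J / 3.289 × 10^-24 J = 2.15 × 10^21.

2.15 × 10^21 photons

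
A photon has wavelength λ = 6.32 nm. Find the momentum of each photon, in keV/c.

0.196 keV/c

First convert: λ = 6.32 nm = 6.32 × 10^-9 m.
Since p = h/λ for a photon, p = 1.048 × 10^-25 kg·m/s.
Converting to keV/c: p = 0.1962 keV/c ≈ 0.196 keV/c.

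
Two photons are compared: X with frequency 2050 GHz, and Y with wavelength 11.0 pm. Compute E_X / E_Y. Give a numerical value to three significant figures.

E_X = 1.358e-21 J (from frequency = 2050 GHz, via E = hf).
E_Y = 1.806e-14 J (from wavelength = 11.0 pm, via E = hc/λ).
Ratio = 1.358e-21 / 1.806e-14 = 7.52e-8.

7.52e-8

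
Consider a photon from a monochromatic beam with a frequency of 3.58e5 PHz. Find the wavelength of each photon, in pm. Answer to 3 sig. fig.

0.837 pm

Use c = 2.99792458e8 m/s.
Convert to SI: f = 3.58e5 PHz = 3.58e20 Hz.
Apply λ = c/f: λ = 8.374e-13 m.
Converting to pm: λ = 0.8374 pm ≈ 0.837 pm.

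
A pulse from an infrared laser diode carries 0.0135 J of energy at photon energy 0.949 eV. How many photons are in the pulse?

8.88 × 10^16 photons

Per-photon energy: E = 1.520 × 10^-19 J (from energy = 0.949 eV).
N = E_total / E_photon = 0.0135 J / 1.520 × 10^-19 J = 8.88 × 10^16.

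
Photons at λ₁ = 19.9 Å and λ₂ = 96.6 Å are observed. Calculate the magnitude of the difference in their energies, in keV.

Using E = hc/λ: E₁ = 9.982e-17 J, E₂ = 2.056e-17 J.
|ΔE| = |9.982e-17 − 2.056e-17| = 7.93e-17 J = 0.495 keV.

0.495 keV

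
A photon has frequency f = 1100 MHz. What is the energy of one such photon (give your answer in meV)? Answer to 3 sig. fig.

4.55e-3 meV

In SI units: f = 1100 MHz = 1.1e9 Hz.
Since E = hf for a photon, E = 7.289e-25 J.
Converting to meV: E = 0.004549 meV ≈ 4.55e-3 meV.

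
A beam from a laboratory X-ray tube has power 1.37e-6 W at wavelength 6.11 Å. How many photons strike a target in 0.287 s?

Total energy: E_total = P·t = 1.37e-6 × 0.287 = 3.932e-7 J.
Per-photon energy: E = 3.251e-16 J.
N = E_total / E_photon = 1.21e9.

1.21e9 photons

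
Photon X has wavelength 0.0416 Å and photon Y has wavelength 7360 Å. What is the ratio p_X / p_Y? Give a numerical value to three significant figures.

p_X = 1.593e-22 kg·m/s (from wavelength = 0.0416 Å, via p = h/λ).
p_Y = 9.003e-28 kg·m/s (from wavelength = 7360 Å, via p = h/λ).
Ratio = 1.593e-22 / 9.003e-28 = 1.77e5.

1.77e5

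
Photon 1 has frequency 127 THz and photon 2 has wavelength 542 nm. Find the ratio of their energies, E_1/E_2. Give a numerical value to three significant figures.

E_1 = 8.415·10^-20 J (from frequency = 127 THz, via E = hf).
E_2 = 3.665·10^-19 J (from wavelength = 542 nm, via E = hc/λ).
Ratio = 8.415·10^-20 / 3.665·10^-19 = 0.230.

0.230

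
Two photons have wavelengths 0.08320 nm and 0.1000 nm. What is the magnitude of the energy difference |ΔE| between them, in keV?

Using E = hc/λ: E₁ = 2.3876e-15 J, E₂ = 1.9864e-15 J.
|ΔE| = |2.3876e-15 − 1.9864e-15| = 4.01e-16 J = 2.50 keV.

2.50 keV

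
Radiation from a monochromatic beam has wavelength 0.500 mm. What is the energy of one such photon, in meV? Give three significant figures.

Use h = 6.62607015 × 10^-34 J·s, c = 2.99792458 × 10^8 m/s, 1 eV = 1.602176634 × 10^-19 J.
First convert: λ = 0.500 mm = 5.00 × 10^-4 m.
For a photon E = hc/λ, so E = 3.973 × 10^-22 J.
Converting to meV: E = 2.480 meV ≈ 2.48 meV.

2.48 meV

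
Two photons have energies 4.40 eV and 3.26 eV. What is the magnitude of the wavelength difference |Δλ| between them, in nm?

98.5 nm

Using λ = hc/E: λ₁ = 2.818 × 10^-7 m, λ₂ = 3.803 × 10^-7 m.
|Δλ| = |2.818 × 10^-7 − 3.803 × 10^-7| = 9.85 × 10^-8 m = 98.5 nm.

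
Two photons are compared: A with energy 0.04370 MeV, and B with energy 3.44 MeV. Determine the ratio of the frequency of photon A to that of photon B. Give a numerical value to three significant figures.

f_A = 1.057e19 Hz (from energy = 0.04370 MeV, via f = E/h).
f_B = 8.318e20 Hz (from energy = 3.44 MeV, via f = E/h).
Ratio = 1.057e19 / 8.318e20 = 0.0127.

0.0127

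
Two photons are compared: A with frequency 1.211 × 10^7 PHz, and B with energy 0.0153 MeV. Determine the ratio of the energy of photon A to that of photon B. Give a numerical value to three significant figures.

E_A = 8.024 × 10^-12 J (from frequency = 1.211 × 10^7 PHz, via E = hf).
E_B = 2.451 × 10^-15 J (from energy = 0.0153 MeV, via E given directly).
Ratio = 8.024 × 10^-12 / 2.451 × 10^-15 = 3270.

3270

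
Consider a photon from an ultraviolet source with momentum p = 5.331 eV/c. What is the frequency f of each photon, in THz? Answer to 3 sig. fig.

1290 THz

In SI units: p = 5.331 eV/c = 2.8490e-27 kg·m/s.
Apply f = pc/h: f = 1.289e15 Hz.
Converting to THz: f = 1289 THz ≈ 1290 THz.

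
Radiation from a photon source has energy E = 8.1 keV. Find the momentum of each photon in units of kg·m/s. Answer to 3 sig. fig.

(c = 2.99792458e8 m/s, 1 eV = 1.602176634e-19 J.)
First convert: E = 8.1 keV = 1.2978e-15 J.
For a photon p = E/c, so p = 4.329e-24 kg·m/s.
So p ≈ 4.33e-24 kg·m/s.

4.33e-24 kg·m/s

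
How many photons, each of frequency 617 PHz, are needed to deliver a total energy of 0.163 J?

Per-photon energy: E = 4.088e-16 J (from frequency = 617 PHz).
N = E_total / E_photon = 0.163 J / 4.088e-16 J = 3.99e14.

3.99e14 photons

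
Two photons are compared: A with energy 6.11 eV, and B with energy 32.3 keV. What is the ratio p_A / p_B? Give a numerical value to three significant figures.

p_A = 3.265 × 10^-27 kg·m/s (from energy = 6.11 eV, via p = E/c).
p_B = 1.726 × 10^-23 kg·m/s (from energy = 32.3 keV, via p = E/c).
Ratio = 3.265 × 10^-27 / 1.726 × 10^-23 = 1.89 × 10^-4.

1.89 × 10^-4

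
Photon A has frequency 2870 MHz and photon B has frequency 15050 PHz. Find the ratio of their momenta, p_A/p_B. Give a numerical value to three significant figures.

p_A = 6.343e-33 kg·m/s (from frequency = 2870 MHz, via p = hf/c).
p_B = 3.326e-23 kg·m/s (from frequency = 15050 PHz, via p = hf/c).
Ratio = 6.343e-33 / 3.326e-23 = 1.91e-10.

1.91e-10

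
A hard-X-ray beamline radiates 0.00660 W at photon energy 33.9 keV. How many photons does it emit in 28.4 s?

Total energy: E_total = P·t = 0.00660 × 28.4 = 0.1874 J.
Per-photon energy: E = 5.431·10^-15 J.
N = E_total / E_photon = 3.45·10^13.

3.45·10^13 photons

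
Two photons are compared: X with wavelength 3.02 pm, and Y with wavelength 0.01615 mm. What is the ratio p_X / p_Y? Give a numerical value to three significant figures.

5.35e6

p_X = 2.194e-22 kg·m/s (from wavelength = 3.02 pm, via p = h/λ).
p_Y = 4.103e-29 kg·m/s (from wavelength = 0.01615 mm, via p = h/λ).
Ratio = 2.194e-22 / 4.103e-29 = 5.35e6.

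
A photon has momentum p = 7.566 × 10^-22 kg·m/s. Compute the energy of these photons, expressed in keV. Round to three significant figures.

Use c = 2.99792458 × 10^8 m/s, 1 eV = 1.602176634 × 10^-19 J.
The photon relation is E = pc, giving E = 2.268 × 10^-13 J.
Converting to keV: E = 1416 keV ≈ 1420 keV.

1420 keV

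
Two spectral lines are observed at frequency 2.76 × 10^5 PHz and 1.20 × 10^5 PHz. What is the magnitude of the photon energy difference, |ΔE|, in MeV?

Using E = hf: E₁ = 1.829 × 10^-13 J, E₂ = 7.951 × 10^-14 J.
|ΔE| = |1.829 × 10^-13 − 7.951 × 10^-14| = 1.03 × 10^-13 J = 0.645 MeV.

0.645 MeV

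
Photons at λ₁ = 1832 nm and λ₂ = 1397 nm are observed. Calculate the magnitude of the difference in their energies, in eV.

0.211 eV

Using E = hc/λ: E₁ = 1.0843·10^-19 J, E₂ = 1.4219·10^-19 J.
|ΔE| = |1.0843·10^-19 − 1.4219·10^-19| = 3.38·10^-20 J = 0.211 eV.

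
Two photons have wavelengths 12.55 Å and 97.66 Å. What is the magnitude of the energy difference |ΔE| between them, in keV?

0.861 keV

Using E = hc/λ: E₁ = 1.5828·10^-16 J, E₂ = 2.0340·10^-17 J.
|ΔE| = |1.5828·10^-16 − 2.0340·10^-17| = 1.38·10^-16 J = 0.861 keV.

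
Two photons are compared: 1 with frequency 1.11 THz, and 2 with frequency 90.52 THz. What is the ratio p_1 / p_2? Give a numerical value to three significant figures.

p_1 = 2.453e-30 kg·m/s (from frequency = 1.11 THz, via p = hf/c).
p_2 = 2.001e-28 kg·m/s (from frequency = 90.52 THz, via p = hf/c).
Ratio = 2.453e-30 / 2.001e-28 = 0.0123.

0.0123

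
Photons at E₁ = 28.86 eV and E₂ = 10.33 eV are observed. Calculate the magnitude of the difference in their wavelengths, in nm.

Using λ = hc/E: λ₁ = 4.2961 × 10^-8 m, λ₂ = 1.2002 × 10^-7 m.
|Δλ| = |4.2961 × 10^-8 − 1.2002 × 10^-7| = 7.71 × 10^-8 m = 77.1 nm.

77.1 nm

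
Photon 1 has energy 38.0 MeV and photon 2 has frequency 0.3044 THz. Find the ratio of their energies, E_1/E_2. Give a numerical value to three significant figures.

3.02 × 10^10

E_1 = 6.088 × 10^-12 J (from energy = 38.0 MeV, via E given directly).
E_2 = 2.017 × 10^-22 J (from frequency = 0.3044 THz, via E = hf).
Ratio = 6.088 × 10^-12 / 2.017 × 10^-22 = 3.02 × 10^10.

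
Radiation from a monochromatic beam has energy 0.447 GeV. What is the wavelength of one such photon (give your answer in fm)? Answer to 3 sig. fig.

Take h = 6.62607015 × 10^-34 J·s, c = 2.99792458 × 10^8 m/s, 1 eV = 1.602176634 × 10^-19 J.
In SI units: E = 0.447 GeV = 7.1617 × 10^-11 J.
Apply λ = hc/E: λ = 2.774 × 10^-15 m.
Converting to fm: λ = 2.774 fm ≈ 2.77 fm.

2.77 fm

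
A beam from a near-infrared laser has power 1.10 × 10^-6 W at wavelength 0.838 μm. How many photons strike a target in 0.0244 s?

Total energy: E_total = P·t = 1.10 × 10^-6 × 0.0244 = 2.684 × 10^-8 J.
Per-photon energy: E = 2.370 × 10^-19 J.
N = E_total / E_photon = 1.13 × 10^11.

1.13 × 10^11 photons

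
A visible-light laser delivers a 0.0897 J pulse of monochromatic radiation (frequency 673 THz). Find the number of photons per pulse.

Per-photon energy: E = 4.459e-19 J (from frequency = 673 THz).
N = E_total / E_photon = 0.0897 J / 4.459e-19 J = 2.01e17.

2.01e17 photons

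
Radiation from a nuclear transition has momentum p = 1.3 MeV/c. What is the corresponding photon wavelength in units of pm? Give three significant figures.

0.954 pm

Use h = 6.62607015 × 10^-34 J·s, c = 2.99792458 × 10^8 m/s, 1 eV = 1.602176634 × 10^-19 J.
Convert to SI: p = 1.3 MeV/c = 6.9476 × 10^-22 kg·m/s.
Apply λ = h/p: λ = 9.537 × 10^-13 m.
Converting to pm: λ = 0.9537 pm ≈ 0.954 pm.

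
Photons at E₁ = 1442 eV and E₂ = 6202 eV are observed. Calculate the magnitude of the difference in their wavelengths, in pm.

Using λ = hc/E: λ₁ = 8.5981 × 10^-10 m, λ₂ = 1.9991 × 10^-10 m.
|Δλ| = |8.5981 × 10^-10 − 1.9991 × 10^-10| = 6.60 × 10^-10 m = 660 pm.

660 pm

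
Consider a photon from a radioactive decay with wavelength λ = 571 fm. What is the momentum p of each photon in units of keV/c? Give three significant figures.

(h = 6.62607015 × 10^-34 J·s, c = 2.99792458 × 10^8 m/s, 1 eV = 1.602176634 × 10^-19 J.)
Convert to SI: λ = 571 fm = 5.71 × 10^-13 m.
Since p = h/λ for a photon, p = 1.160 × 10^-21 kg·m/s.
Converting to keV/c: p = 2171 keV/c ≈ 2170 keV/c.

2170 keV/c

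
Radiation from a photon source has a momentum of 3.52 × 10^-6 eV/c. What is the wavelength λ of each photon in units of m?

Use h = 6.62607015 × 10^-34 J·s, c = 2.99792458 × 10^8 m/s, 1 eV = 1.602176634 × 10^-19 J.
Convert to SI: p = 3.52 × 10^-6 eV/c = 1.8812 × 10^-33 kg·m/s.
Apply λ = h/p: λ = 0.3522 m.
So λ ≈ 0.352 m.

0.352 m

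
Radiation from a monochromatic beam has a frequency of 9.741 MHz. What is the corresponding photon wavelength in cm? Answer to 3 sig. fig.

Convert to SI: f = 9.741 MHz = 9.741 × 10^6 Hz.
The photon relation is λ = c/f, giving λ = 30.78 m.
Converting to cm: λ = 3078 cm ≈ 3080 cm.

3080 cm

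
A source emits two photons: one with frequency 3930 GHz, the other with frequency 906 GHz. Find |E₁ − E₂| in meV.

12.5 meV

Using E = hf: E₁ = 2.604 × 10^-21 J, E₂ = 6.003 × 10^-22 J.
|ΔE| = |2.604 × 10^-21 − 6.003 × 10^-22| = 2.00 × 10^-21 J = 12.5 meV.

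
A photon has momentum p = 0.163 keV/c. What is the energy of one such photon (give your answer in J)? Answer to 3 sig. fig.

2.61 × 10^-17 J

Use c = 2.99792458 × 10^8 m/s, 1 eV = 1.602176634 × 10^-19 J.
Convert to SI: p = 0.163 keV/c = 8.7112 × 10^-26 kg·m/s.
Since E = pc for a photon, E = 2.612 × 10^-17 J.
So E ≈ 2.61 × 10^-17 J.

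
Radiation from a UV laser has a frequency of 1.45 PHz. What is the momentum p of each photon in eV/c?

6.00 eV/c

Use h = 6.62607015e-34 J·s, c = 2.99792458e8 m/s, 1 eV = 1.602176634e-19 J.
In SI units: f = 1.45 PHz = 1.45e15 Hz.
For a photon p = hf/c, so p = 3.205e-27 kg·m/s.
Converting to eV/c: p = 5.997 eV/c ≈ 6.00 eV/c.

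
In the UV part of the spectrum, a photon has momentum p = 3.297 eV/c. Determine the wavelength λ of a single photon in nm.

376 nm

First convert: p = 3.297 eV/c = 1.7620 × 10^-27 kg·m/s.
For a photon λ = h/p, so λ = 3.761 × 10^-7 m.
Converting to nm: λ = 376.1 nm ≈ 376 nm.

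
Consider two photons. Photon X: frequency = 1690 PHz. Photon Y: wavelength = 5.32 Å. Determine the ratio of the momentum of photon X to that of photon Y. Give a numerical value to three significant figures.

3.00

p_X = 3.735e-24 kg·m/s (from frequency = 1690 PHz, via p = hf/c).
p_Y = 1.246e-24 kg·m/s (from wavelength = 5.32 Å, via p = h/λ).
Ratio = 3.735e-24 / 1.246e-24 = 3.00.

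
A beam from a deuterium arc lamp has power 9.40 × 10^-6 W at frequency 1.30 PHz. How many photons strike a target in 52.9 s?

5.77 × 10^14 photons

Total energy: E_total = P·t = 9.40 × 10^-6 × 52.9 = 4.973 × 10^-4 J.
Per-photon energy: E = 8.614 × 10^-19 J.
N = E_total / E_photon = 5.77 × 10^14.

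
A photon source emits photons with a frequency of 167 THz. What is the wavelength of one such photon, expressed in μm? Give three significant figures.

Take c = 2.99792458e8 m/s.
In SI units: f = 167 THz = 1.67e14 Hz.
Apply λ = c/f: λ = 1.795e-6 m.
Converting to μm: λ = 1.795 μm ≈ 1.80 μm.

1.80 μm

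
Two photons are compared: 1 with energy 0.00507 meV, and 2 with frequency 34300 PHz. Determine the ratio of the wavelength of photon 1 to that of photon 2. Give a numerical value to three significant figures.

2.80e10

λ_1 = 0.2445 m (from energy = 0.00507 meV, via λ = hc/E).
λ_2 = 8.740e-12 m (from frequency = 34300 PHz, via λ = c/f).
Ratio = 0.2445 / 8.740e-12 = 2.80e10.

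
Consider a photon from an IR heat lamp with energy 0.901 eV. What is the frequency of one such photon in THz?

218 THz

(h = 6.62607015·10^-34 J·s, 1 eV = 1.602176634·10^-19 J.)
Convert to SI: E = 0.901 eV = 1.4436·10^-19 J.
The photon relation is f = E/h, giving f = 2.179·10^14 Hz.
Converting to THz: f = 217.9 THz ≈ 218 THz.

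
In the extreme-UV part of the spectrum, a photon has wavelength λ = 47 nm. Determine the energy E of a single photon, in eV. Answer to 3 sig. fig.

26.4 eV

First convert: λ = 47 nm = 4.7 × 10^-8 m.
For a photon E = hc/λ, so E = 4.226 × 10^-18 J.
Converting to eV: E = 26.38 eV ≈ 26.4 eV.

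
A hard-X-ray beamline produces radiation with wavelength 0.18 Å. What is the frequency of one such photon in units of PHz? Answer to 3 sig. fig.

First convert: λ = 0.18 Å = 1.8 × 10^-11 m.
For a photon f = c/λ, so f = 1.666 × 10^19 Hz.
Converting to PHz: f = 16660 PHz ≈ 1.67 × 10^4 PHz.

1.67 × 10^4 PHz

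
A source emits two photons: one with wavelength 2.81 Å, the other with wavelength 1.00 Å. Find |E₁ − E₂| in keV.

Using E = hc/λ: E₁ = 7.069 × 10^-16 J, E₂ = 1.986 × 10^-15 J.
|ΔE| = |7.069 × 10^-16 − 1.986 × 10^-15| = 1.28 × 10^-15 J = 7.99 keV.

7.99 keV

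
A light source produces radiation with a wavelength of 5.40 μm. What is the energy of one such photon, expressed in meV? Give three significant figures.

230 meV

Take h = 6.62607015 × 10^-34 J·s, c = 2.99792458 × 10^8 m/s, 1 eV = 1.602176634 × 10^-19 J.
Convert to SI: λ = 5.40 μm = 5.40 × 10^-6 m.
Apply E = hc/λ: E = 3.679 × 10^-20 J.
Converting to meV: E = 229.6 meV ≈ 230 meV.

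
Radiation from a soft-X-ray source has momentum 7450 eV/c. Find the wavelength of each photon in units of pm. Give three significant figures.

166 pm

First convert: p = 7450 eV/c = 3.9815e-24 kg·m/s.
Since λ = h/p for a photon, λ = 1.664e-10 m.
Converting to pm: λ = 166.4 pm ≈ 166 pm.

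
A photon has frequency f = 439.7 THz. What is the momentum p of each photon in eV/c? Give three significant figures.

1.82 eV/c

In SI units: f = 439.7 THz = 4.397e14 Hz.
The photon relation is p = hf/c, giving p = 9.718e-28 kg·m/s.
Converting to eV/c: p = 1.818 eV/c ≈ 1.82 eV/c.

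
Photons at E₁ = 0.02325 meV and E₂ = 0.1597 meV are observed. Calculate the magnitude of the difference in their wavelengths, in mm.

45.6 mm

Using λ = hc/E: λ₁ = 0.053327 m, λ₂ = 0.0077636 m.
|Δλ| = |0.053327 − 0.0077636| = 0.0456 m = 45.6 mm.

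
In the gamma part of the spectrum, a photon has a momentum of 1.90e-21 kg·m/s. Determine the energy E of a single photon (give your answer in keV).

3560 keV

The photon relation is E = pc, giving E = 5.696e-13 J.
Converting to keV: E = 3555 keV ≈ 3560 keV.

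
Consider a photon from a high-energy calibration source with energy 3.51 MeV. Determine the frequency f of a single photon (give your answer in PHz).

8.49e5 PHz

Use h = 6.62607015e-34 J·s, 1 eV = 1.602176634e-19 J.
Convert to SI: E = 3.51 MeV = 5.6236e-13 J.
Apply f = E/h: f = 8.487e20 Hz.
Converting to PHz: f = 848700 PHz ≈ 8.49e5 PHz.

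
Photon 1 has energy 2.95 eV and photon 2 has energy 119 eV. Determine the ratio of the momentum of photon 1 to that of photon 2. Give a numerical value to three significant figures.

p_1 = 1.577e-27 kg·m/s (from energy = 2.95 eV, via p = E/c).
p_2 = 6.360e-26 kg·m/s (from energy = 119 eV, via p = E/c).
Ratio = 1.577e-27 / 6.360e-26 = 0.0248.

0.0248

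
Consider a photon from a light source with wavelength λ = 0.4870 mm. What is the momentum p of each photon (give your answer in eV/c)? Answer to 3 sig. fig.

First convert: λ = 0.4870 mm = 4.870 × 10^-4 m.
Since p = h/λ for a photon, p = 1.361 × 10^-30 kg·m/s.
Converting to eV/c: p = 0.002546 eV/c ≈ 2.55 × 10^-3 eV/c.

2.55 × 10^-3 eV/c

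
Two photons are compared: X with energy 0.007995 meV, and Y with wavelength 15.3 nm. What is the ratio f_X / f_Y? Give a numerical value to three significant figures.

f_X = 1.933 × 10^9 Hz (from energy = 0.007995 meV, via f = E/h).
f_Y = 1.959 × 10^16 Hz (from wavelength = 15.3 nm, via f = c/λ).
Ratio = 1.933 × 10^9 / 1.959 × 10^16 = 9.87 × 10^-8.

9.87 × 10^-8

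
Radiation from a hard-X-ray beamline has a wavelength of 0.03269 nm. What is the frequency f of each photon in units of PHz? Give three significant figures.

9170 PHz

First convert: λ = 0.03269 nm = 3.269 × 10^-11 m.
The photon relation is f = c/λ, giving f = 9.171 × 10^18 Hz.
Converting to PHz: f = 9171 PHz ≈ 9170 PHz.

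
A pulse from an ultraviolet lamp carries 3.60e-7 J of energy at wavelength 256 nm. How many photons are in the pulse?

Per-photon energy: E = 7.760e-19 J (from wavelength = 256 nm).
N = E_total / E_photon = 3.60e-7 J / 7.760e-19 J = 4.64e11.

4.64e11 photons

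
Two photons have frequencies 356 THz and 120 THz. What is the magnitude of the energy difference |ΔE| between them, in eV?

0.976 eV

Using E = hf: E₁ = 2.359e-19 J, E₂ = 7.951e-20 J.
|ΔE| = |2.359e-19 − 7.951e-20| = 1.56e-19 J = 0.976 eV.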